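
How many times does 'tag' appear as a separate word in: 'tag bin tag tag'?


Scanning each word for exact match 'tag':
  Word 1: 'tag' -> MATCH
  Word 2: 'bin' -> no
  Word 3: 'tag' -> MATCH
  Word 4: 'tag' -> MATCH
Total matches: 3

3


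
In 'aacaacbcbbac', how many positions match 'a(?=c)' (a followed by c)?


Lookahead 'a(?=c)' matches 'a' only when followed by 'c'.
String: 'aacaacbcbbac'
Checking each position where char is 'a':
  pos 0: 'a' -> no (next='a')
  pos 1: 'a' -> MATCH (next='c')
  pos 3: 'a' -> no (next='a')
  pos 4: 'a' -> MATCH (next='c')
  pos 10: 'a' -> MATCH (next='c')
Matching positions: [1, 4, 10]
Count: 3

3


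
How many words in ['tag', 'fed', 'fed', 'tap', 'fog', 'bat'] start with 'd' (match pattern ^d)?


Pattern ^d anchors to start of word. Check which words begin with 'd':
  'tag' -> no
  'fed' -> no
  'fed' -> no
  'tap' -> no
  'fog' -> no
  'bat' -> no
Matching words: []
Count: 0

0


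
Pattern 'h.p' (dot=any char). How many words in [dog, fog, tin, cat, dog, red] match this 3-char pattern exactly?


Pattern 'h.p' means: starts with 'h', any single char, ends with 'p'.
Checking each word (must be exactly 3 chars):
  'dog' (len=3): no
  'fog' (len=3): no
  'tin' (len=3): no
  'cat' (len=3): no
  'dog' (len=3): no
  'red' (len=3): no
Matching words: []
Total: 0

0


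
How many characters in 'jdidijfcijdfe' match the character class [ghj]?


Character class [ghj] matches any of: {g, h, j}
Scanning string 'jdidijfcijdfe' character by character:
  pos 0: 'j' -> MATCH
  pos 1: 'd' -> no
  pos 2: 'i' -> no
  pos 3: 'd' -> no
  pos 4: 'i' -> no
  pos 5: 'j' -> MATCH
  pos 6: 'f' -> no
  pos 7: 'c' -> no
  pos 8: 'i' -> no
  pos 9: 'j' -> MATCH
  pos 10: 'd' -> no
  pos 11: 'f' -> no
  pos 12: 'e' -> no
Total matches: 3

3


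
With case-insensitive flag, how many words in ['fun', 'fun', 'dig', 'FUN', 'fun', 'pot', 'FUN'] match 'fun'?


Case-insensitive matching: compare each word's lowercase form to 'fun'.
  'fun' -> lower='fun' -> MATCH
  'fun' -> lower='fun' -> MATCH
  'dig' -> lower='dig' -> no
  'FUN' -> lower='fun' -> MATCH
  'fun' -> lower='fun' -> MATCH
  'pot' -> lower='pot' -> no
  'FUN' -> lower='fun' -> MATCH
Matches: ['fun', 'fun', 'FUN', 'fun', 'FUN']
Count: 5

5


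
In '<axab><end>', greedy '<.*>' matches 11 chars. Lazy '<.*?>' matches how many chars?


Greedy '<.*>' tries to match as MUCH as possible.
Lazy '<.*?>' tries to match as LITTLE as possible.

String: '<axab><end>'
Greedy '<.*>' starts at first '<' and extends to the LAST '>': '<axab><end>' (11 chars)
Lazy '<.*?>' starts at first '<' and stops at the FIRST '>': '<axab>' (6 chars)

6


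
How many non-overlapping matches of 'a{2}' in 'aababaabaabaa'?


Pattern 'a{2}' matches exactly 2 consecutive a's (greedy, non-overlapping).
String: 'aababaabaabaa'
Scanning for runs of a's:
  Run at pos 0: 'aa' (length 2) -> 1 match(es)
  Run at pos 3: 'a' (length 1) -> 0 match(es)
  Run at pos 5: 'aa' (length 2) -> 1 match(es)
  Run at pos 8: 'aa' (length 2) -> 1 match(es)
  Run at pos 11: 'aa' (length 2) -> 1 match(es)
Matches found: ['aa', 'aa', 'aa', 'aa']
Total: 4

4


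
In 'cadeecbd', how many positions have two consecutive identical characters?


Looking for consecutive identical characters in 'cadeecbd':
  pos 0-1: 'c' vs 'a' -> different
  pos 1-2: 'a' vs 'd' -> different
  pos 2-3: 'd' vs 'e' -> different
  pos 3-4: 'e' vs 'e' -> MATCH ('ee')
  pos 4-5: 'e' vs 'c' -> different
  pos 5-6: 'c' vs 'b' -> different
  pos 6-7: 'b' vs 'd' -> different
Consecutive identical pairs: ['ee']
Count: 1

1


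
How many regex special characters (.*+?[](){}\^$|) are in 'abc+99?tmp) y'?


Regex special characters are: . * + ? [ ] ( ) { } \ ^ $ |
Scanning 'abc+99?tmp) y':
  pos 3: '+' -> SPECIAL
  pos 6: '?' -> SPECIAL
  pos 10: ')' -> SPECIAL
Special chars found: ['+', '?', ')']
Total: 3

3


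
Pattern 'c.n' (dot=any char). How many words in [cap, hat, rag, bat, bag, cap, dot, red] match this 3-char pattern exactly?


Pattern 'c.n' means: starts with 'c', any single char, ends with 'n'.
Checking each word (must be exactly 3 chars):
  'cap' (len=3): no
  'hat' (len=3): no
  'rag' (len=3): no
  'bat' (len=3): no
  'bag' (len=3): no
  'cap' (len=3): no
  'dot' (len=3): no
  'red' (len=3): no
Matching words: []
Total: 0

0


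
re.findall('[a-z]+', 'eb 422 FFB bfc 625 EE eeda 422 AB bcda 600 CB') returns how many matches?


Pattern '[a-z]+' finds one or more lowercase letters.
Text: 'eb 422 FFB bfc 625 EE eeda 422 AB bcda 600 CB'
Scanning for matches:
  Match 1: 'eb'
  Match 2: 'bfc'
  Match 3: 'eeda'
  Match 4: 'bcda'
Total matches: 4

4


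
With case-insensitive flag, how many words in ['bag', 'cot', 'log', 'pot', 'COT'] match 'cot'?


Case-insensitive matching: compare each word's lowercase form to 'cot'.
  'bag' -> lower='bag' -> no
  'cot' -> lower='cot' -> MATCH
  'log' -> lower='log' -> no
  'pot' -> lower='pot' -> no
  'COT' -> lower='cot' -> MATCH
Matches: ['cot', 'COT']
Count: 2

2


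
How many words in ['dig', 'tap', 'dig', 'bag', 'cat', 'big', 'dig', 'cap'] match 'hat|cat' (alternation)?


Alternation 'hat|cat' matches either 'hat' or 'cat'.
Checking each word:
  'dig' -> no
  'tap' -> no
  'dig' -> no
  'bag' -> no
  'cat' -> MATCH
  'big' -> no
  'dig' -> no
  'cap' -> no
Matches: ['cat']
Count: 1

1


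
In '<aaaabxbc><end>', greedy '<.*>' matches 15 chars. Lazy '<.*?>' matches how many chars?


Greedy '<.*>' tries to match as MUCH as possible.
Lazy '<.*?>' tries to match as LITTLE as possible.

String: '<aaaabxbc><end>'
Greedy '<.*>' starts at first '<' and extends to the LAST '>': '<aaaabxbc><end>' (15 chars)
Lazy '<.*?>' starts at first '<' and stops at the FIRST '>': '<aaaabxbc>' (10 chars)

10


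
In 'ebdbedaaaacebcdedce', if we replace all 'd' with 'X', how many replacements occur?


re.sub('d', 'X', text) replaces every occurrence of 'd' with 'X'.
Text: 'ebdbedaaaacebcdedce'
Scanning for 'd':
  pos 2: 'd' -> replacement #1
  pos 5: 'd' -> replacement #2
  pos 14: 'd' -> replacement #3
  pos 16: 'd' -> replacement #4
Total replacements: 4

4


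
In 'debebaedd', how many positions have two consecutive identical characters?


Looking for consecutive identical characters in 'debebaedd':
  pos 0-1: 'd' vs 'e' -> different
  pos 1-2: 'e' vs 'b' -> different
  pos 2-3: 'b' vs 'e' -> different
  pos 3-4: 'e' vs 'b' -> different
  pos 4-5: 'b' vs 'a' -> different
  pos 5-6: 'a' vs 'e' -> different
  pos 6-7: 'e' vs 'd' -> different
  pos 7-8: 'd' vs 'd' -> MATCH ('dd')
Consecutive identical pairs: ['dd']
Count: 1

1


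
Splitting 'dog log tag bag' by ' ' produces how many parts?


Splitting by ' ' breaks the string at each occurrence of the separator.
Text: 'dog log tag bag'
Parts after split:
  Part 1: 'dog'
  Part 2: 'log'
  Part 3: 'tag'
  Part 4: 'bag'
Total parts: 4

4


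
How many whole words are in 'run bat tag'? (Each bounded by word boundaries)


Word boundaries (\b) mark the start/end of each word.
Text: 'run bat tag'
Splitting by whitespace:
  Word 1: 'run'
  Word 2: 'bat'
  Word 3: 'tag'
Total whole words: 3

3


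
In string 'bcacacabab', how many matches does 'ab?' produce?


Pattern 'ab?' matches 'a' optionally followed by 'b'.
String: 'bcacacabab'
Scanning left to right for 'a' then checking next char:
  Match 1: 'a' (a not followed by b)
  Match 2: 'a' (a not followed by b)
  Match 3: 'ab' (a followed by b)
  Match 4: 'ab' (a followed by b)
Total matches: 4

4


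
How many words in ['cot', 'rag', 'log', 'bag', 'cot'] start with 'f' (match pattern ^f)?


Pattern ^f anchors to start of word. Check which words begin with 'f':
  'cot' -> no
  'rag' -> no
  'log' -> no
  'bag' -> no
  'cot' -> no
Matching words: []
Count: 0

0


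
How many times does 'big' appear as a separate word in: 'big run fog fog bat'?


Scanning each word for exact match 'big':
  Word 1: 'big' -> MATCH
  Word 2: 'run' -> no
  Word 3: 'fog' -> no
  Word 4: 'fog' -> no
  Word 5: 'bat' -> no
Total matches: 1

1


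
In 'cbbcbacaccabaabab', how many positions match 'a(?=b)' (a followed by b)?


Lookahead 'a(?=b)' matches 'a' only when followed by 'b'.
String: 'cbbcbacaccabaabab'
Checking each position where char is 'a':
  pos 5: 'a' -> no (next='c')
  pos 7: 'a' -> no (next='c')
  pos 10: 'a' -> MATCH (next='b')
  pos 12: 'a' -> no (next='a')
  pos 13: 'a' -> MATCH (next='b')
  pos 15: 'a' -> MATCH (next='b')
Matching positions: [10, 13, 15]
Count: 3

3


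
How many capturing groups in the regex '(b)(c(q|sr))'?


To count capturing groups, count each '(' that starts a group.
Pattern: '(b)(c(q|sr))'
Walking through the pattern:
  Position 0: '(' -> group #1
  Position 3: '(' -> group #2
  Position 5: '(' -> group #3
Total capturing groups: 3

3


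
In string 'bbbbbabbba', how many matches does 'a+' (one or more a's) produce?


Pattern 'a+' matches one or more consecutive a's.
String: 'bbbbbabbba'
Scanning for runs of a:
  Match 1: 'a' (length 1)
  Match 2: 'a' (length 1)
Total matches: 2

2


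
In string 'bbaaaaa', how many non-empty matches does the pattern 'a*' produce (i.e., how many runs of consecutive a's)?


Pattern 'a*' matches zero or more a's. We want non-empty runs of consecutive a's.
String: 'bbaaaaa'
Walking through the string to find runs of a's:
  Run 1: positions 2-6 -> 'aaaaa'
Non-empty runs found: ['aaaaa']
Count: 1

1


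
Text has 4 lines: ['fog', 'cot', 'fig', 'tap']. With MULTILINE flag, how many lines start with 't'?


With MULTILINE flag, ^ matches the start of each line.
Lines: ['fog', 'cot', 'fig', 'tap']
Checking which lines start with 't':
  Line 1: 'fog' -> no
  Line 2: 'cot' -> no
  Line 3: 'fig' -> no
  Line 4: 'tap' -> MATCH
Matching lines: ['tap']
Count: 1

1


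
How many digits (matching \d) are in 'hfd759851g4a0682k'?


\d matches any digit 0-9.
Scanning 'hfd759851g4a0682k':
  pos 3: '7' -> DIGIT
  pos 4: '5' -> DIGIT
  pos 5: '9' -> DIGIT
  pos 6: '8' -> DIGIT
  pos 7: '5' -> DIGIT
  pos 8: '1' -> DIGIT
  pos 10: '4' -> DIGIT
  pos 12: '0' -> DIGIT
  pos 13: '6' -> DIGIT
  pos 14: '8' -> DIGIT
  pos 15: '2' -> DIGIT
Digits found: ['7', '5', '9', '8', '5', '1', '4', '0', '6', '8', '2']
Total: 11

11


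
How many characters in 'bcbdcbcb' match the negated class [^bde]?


Negated class [^bde] matches any char NOT in {b, d, e}
Scanning 'bcbdcbcb':
  pos 0: 'b' -> no (excluded)
  pos 1: 'c' -> MATCH
  pos 2: 'b' -> no (excluded)
  pos 3: 'd' -> no (excluded)
  pos 4: 'c' -> MATCH
  pos 5: 'b' -> no (excluded)
  pos 6: 'c' -> MATCH
  pos 7: 'b' -> no (excluded)
Total matches: 3

3


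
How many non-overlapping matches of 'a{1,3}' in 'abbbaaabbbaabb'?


Pattern 'a{1,3}' matches between 1 and 3 consecutive a's (greedy).
String: 'abbbaaabbbaabb'
Finding runs of a's and applying greedy matching:
  Run at pos 0: 'a' (length 1)
  Run at pos 4: 'aaa' (length 3)
  Run at pos 10: 'aa' (length 2)
Matches: ['a', 'aaa', 'aa']
Count: 3

3


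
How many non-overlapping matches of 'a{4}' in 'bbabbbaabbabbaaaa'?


Pattern 'a{4}' matches exactly 4 consecutive a's (greedy, non-overlapping).
String: 'bbabbbaabbabbaaaa'
Scanning for runs of a's:
  Run at pos 2: 'a' (length 1) -> 0 match(es)
  Run at pos 6: 'aa' (length 2) -> 0 match(es)
  Run at pos 10: 'a' (length 1) -> 0 match(es)
  Run at pos 13: 'aaaa' (length 4) -> 1 match(es)
Matches found: ['aaaa']
Total: 1

1


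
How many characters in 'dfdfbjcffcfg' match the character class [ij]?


Character class [ij] matches any of: {i, j}
Scanning string 'dfdfbjcffcfg' character by character:
  pos 0: 'd' -> no
  pos 1: 'f' -> no
  pos 2: 'd' -> no
  pos 3: 'f' -> no
  pos 4: 'b' -> no
  pos 5: 'j' -> MATCH
  pos 6: 'c' -> no
  pos 7: 'f' -> no
  pos 8: 'f' -> no
  pos 9: 'c' -> no
  pos 10: 'f' -> no
  pos 11: 'g' -> no
Total matches: 1

1


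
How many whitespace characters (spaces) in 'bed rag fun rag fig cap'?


\s matches whitespace characters (spaces, tabs, etc.).
Text: 'bed rag fun rag fig cap'
This text has 6 words separated by spaces.
Number of spaces = number of words - 1 = 6 - 1 = 5

5


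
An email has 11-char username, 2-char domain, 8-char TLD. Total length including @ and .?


An email address has format: username@domain.tld
Username length: 11
'@' character: 1
Domain length: 2
'.' character: 1
TLD length: 8
Total = 11 + 1 + 2 + 1 + 8 = 23

23


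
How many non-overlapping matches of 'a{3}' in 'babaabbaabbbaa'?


Pattern 'a{3}' matches exactly 3 consecutive a's (greedy, non-overlapping).
String: 'babaabbaabbbaa'
Scanning for runs of a's:
  Run at pos 1: 'a' (length 1) -> 0 match(es)
  Run at pos 3: 'aa' (length 2) -> 0 match(es)
  Run at pos 7: 'aa' (length 2) -> 0 match(es)
  Run at pos 12: 'aa' (length 2) -> 0 match(es)
Matches found: []
Total: 0

0


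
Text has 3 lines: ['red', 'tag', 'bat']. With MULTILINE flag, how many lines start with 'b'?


With MULTILINE flag, ^ matches the start of each line.
Lines: ['red', 'tag', 'bat']
Checking which lines start with 'b':
  Line 1: 'red' -> no
  Line 2: 'tag' -> no
  Line 3: 'bat' -> MATCH
Matching lines: ['bat']
Count: 1

1


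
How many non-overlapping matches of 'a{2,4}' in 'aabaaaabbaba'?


Pattern 'a{2,4}' matches between 2 and 4 consecutive a's (greedy).
String: 'aabaaaabbaba'
Finding runs of a's and applying greedy matching:
  Run at pos 0: 'aa' (length 2)
  Run at pos 3: 'aaaa' (length 4)
  Run at pos 9: 'a' (length 1)
  Run at pos 11: 'a' (length 1)
Matches: ['aa', 'aaaa']
Count: 2

2


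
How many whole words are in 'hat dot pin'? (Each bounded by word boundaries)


Word boundaries (\b) mark the start/end of each word.
Text: 'hat dot pin'
Splitting by whitespace:
  Word 1: 'hat'
  Word 2: 'dot'
  Word 3: 'pin'
Total whole words: 3

3


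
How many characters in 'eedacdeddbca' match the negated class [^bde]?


Negated class [^bde] matches any char NOT in {b, d, e}
Scanning 'eedacdeddbca':
  pos 0: 'e' -> no (excluded)
  pos 1: 'e' -> no (excluded)
  pos 2: 'd' -> no (excluded)
  pos 3: 'a' -> MATCH
  pos 4: 'c' -> MATCH
  pos 5: 'd' -> no (excluded)
  pos 6: 'e' -> no (excluded)
  pos 7: 'd' -> no (excluded)
  pos 8: 'd' -> no (excluded)
  pos 9: 'b' -> no (excluded)
  pos 10: 'c' -> MATCH
  pos 11: 'a' -> MATCH
Total matches: 4

4


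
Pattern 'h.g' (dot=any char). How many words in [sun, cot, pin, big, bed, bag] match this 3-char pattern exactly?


Pattern 'h.g' means: starts with 'h', any single char, ends with 'g'.
Checking each word (must be exactly 3 chars):
  'sun' (len=3): no
  'cot' (len=3): no
  'pin' (len=3): no
  'big' (len=3): no
  'bed' (len=3): no
  'bag' (len=3): no
Matching words: []
Total: 0

0


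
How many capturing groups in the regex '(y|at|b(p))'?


To count capturing groups, count each '(' that starts a group.
Pattern: '(y|at|b(p))'
Walking through the pattern:
  Position 0: '(' -> group #1
  Position 7: '(' -> group #2
Total capturing groups: 2

2


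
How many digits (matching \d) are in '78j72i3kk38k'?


\d matches any digit 0-9.
Scanning '78j72i3kk38k':
  pos 0: '7' -> DIGIT
  pos 1: '8' -> DIGIT
  pos 3: '7' -> DIGIT
  pos 4: '2' -> DIGIT
  pos 6: '3' -> DIGIT
  pos 9: '3' -> DIGIT
  pos 10: '8' -> DIGIT
Digits found: ['7', '8', '7', '2', '3', '3', '8']
Total: 7

7


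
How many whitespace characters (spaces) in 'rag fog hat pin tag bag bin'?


\s matches whitespace characters (spaces, tabs, etc.).
Text: 'rag fog hat pin tag bag bin'
This text has 7 words separated by spaces.
Number of spaces = number of words - 1 = 7 - 1 = 6

6


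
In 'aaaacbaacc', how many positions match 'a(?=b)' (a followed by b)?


Lookahead 'a(?=b)' matches 'a' only when followed by 'b'.
String: 'aaaacbaacc'
Checking each position where char is 'a':
  pos 0: 'a' -> no (next='a')
  pos 1: 'a' -> no (next='a')
  pos 2: 'a' -> no (next='a')
  pos 3: 'a' -> no (next='c')
  pos 6: 'a' -> no (next='a')
  pos 7: 'a' -> no (next='c')
Matching positions: []
Count: 0

0


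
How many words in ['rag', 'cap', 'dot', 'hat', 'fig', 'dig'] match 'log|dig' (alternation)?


Alternation 'log|dig' matches either 'log' or 'dig'.
Checking each word:
  'rag' -> no
  'cap' -> no
  'dot' -> no
  'hat' -> no
  'fig' -> no
  'dig' -> MATCH
Matches: ['dig']
Count: 1

1


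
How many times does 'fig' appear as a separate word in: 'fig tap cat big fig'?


Scanning each word for exact match 'fig':
  Word 1: 'fig' -> MATCH
  Word 2: 'tap' -> no
  Word 3: 'cat' -> no
  Word 4: 'big' -> no
  Word 5: 'fig' -> MATCH
Total matches: 2

2


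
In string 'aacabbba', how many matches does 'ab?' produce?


Pattern 'ab?' matches 'a' optionally followed by 'b'.
String: 'aacabbba'
Scanning left to right for 'a' then checking next char:
  Match 1: 'a' (a not followed by b)
  Match 2: 'a' (a not followed by b)
  Match 3: 'ab' (a followed by b)
  Match 4: 'a' (a not followed by b)
Total matches: 4

4


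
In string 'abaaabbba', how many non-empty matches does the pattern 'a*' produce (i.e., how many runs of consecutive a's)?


Pattern 'a*' matches zero or more a's. We want non-empty runs of consecutive a's.
String: 'abaaabbba'
Walking through the string to find runs of a's:
  Run 1: positions 0-0 -> 'a'
  Run 2: positions 2-4 -> 'aaa'
  Run 3: positions 8-8 -> 'a'
Non-empty runs found: ['a', 'aaa', 'a']
Count: 3

3


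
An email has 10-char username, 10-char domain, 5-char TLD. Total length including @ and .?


An email address has format: username@domain.tld
Username length: 10
'@' character: 1
Domain length: 10
'.' character: 1
TLD length: 5
Total = 10 + 1 + 10 + 1 + 5 = 27

27


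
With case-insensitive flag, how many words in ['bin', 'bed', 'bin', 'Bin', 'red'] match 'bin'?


Case-insensitive matching: compare each word's lowercase form to 'bin'.
  'bin' -> lower='bin' -> MATCH
  'bed' -> lower='bed' -> no
  'bin' -> lower='bin' -> MATCH
  'Bin' -> lower='bin' -> MATCH
  'red' -> lower='red' -> no
Matches: ['bin', 'bin', 'Bin']
Count: 3

3


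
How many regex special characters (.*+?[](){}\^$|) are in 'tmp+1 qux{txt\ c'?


Regex special characters are: . * + ? [ ] ( ) { } \ ^ $ |
Scanning 'tmp+1 qux{txt\ c':
  pos 3: '+' -> SPECIAL
  pos 9: '{' -> SPECIAL
  pos 13: '\' -> SPECIAL
Special chars found: ['+', '{', '\\']
Total: 3

3


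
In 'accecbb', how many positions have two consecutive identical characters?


Looking for consecutive identical characters in 'accecbb':
  pos 0-1: 'a' vs 'c' -> different
  pos 1-2: 'c' vs 'c' -> MATCH ('cc')
  pos 2-3: 'c' vs 'e' -> different
  pos 3-4: 'e' vs 'c' -> different
  pos 4-5: 'c' vs 'b' -> different
  pos 5-6: 'b' vs 'b' -> MATCH ('bb')
Consecutive identical pairs: ['cc', 'bb']
Count: 2

2


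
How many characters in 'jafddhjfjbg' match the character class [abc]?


Character class [abc] matches any of: {a, b, c}
Scanning string 'jafddhjfjbg' character by character:
  pos 0: 'j' -> no
  pos 1: 'a' -> MATCH
  pos 2: 'f' -> no
  pos 3: 'd' -> no
  pos 4: 'd' -> no
  pos 5: 'h' -> no
  pos 6: 'j' -> no
  pos 7: 'f' -> no
  pos 8: 'j' -> no
  pos 9: 'b' -> MATCH
  pos 10: 'g' -> no
Total matches: 2

2


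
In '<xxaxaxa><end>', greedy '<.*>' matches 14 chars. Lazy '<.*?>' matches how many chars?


Greedy '<.*>' tries to match as MUCH as possible.
Lazy '<.*?>' tries to match as LITTLE as possible.

String: '<xxaxaxa><end>'
Greedy '<.*>' starts at first '<' and extends to the LAST '>': '<xxaxaxa><end>' (14 chars)
Lazy '<.*?>' starts at first '<' and stops at the FIRST '>': '<xxaxaxa>' (9 chars)

9


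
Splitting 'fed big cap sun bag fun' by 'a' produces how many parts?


Splitting by 'a' breaks the string at each occurrence of the separator.
Text: 'fed big cap sun bag fun'
Parts after split:
  Part 1: 'fed big c'
  Part 2: 'p sun b'
  Part 3: 'g fun'
Total parts: 3

3


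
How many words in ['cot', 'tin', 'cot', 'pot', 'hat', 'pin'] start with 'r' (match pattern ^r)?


Pattern ^r anchors to start of word. Check which words begin with 'r':
  'cot' -> no
  'tin' -> no
  'cot' -> no
  'pot' -> no
  'hat' -> no
  'pin' -> no
Matching words: []
Count: 0

0


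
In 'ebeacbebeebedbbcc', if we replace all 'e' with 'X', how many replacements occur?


re.sub('e', 'X', text) replaces every occurrence of 'e' with 'X'.
Text: 'ebeacbebeebedbbcc'
Scanning for 'e':
  pos 0: 'e' -> replacement #1
  pos 2: 'e' -> replacement #2
  pos 6: 'e' -> replacement #3
  pos 8: 'e' -> replacement #4
  pos 9: 'e' -> replacement #5
  pos 11: 'e' -> replacement #6
Total replacements: 6

6


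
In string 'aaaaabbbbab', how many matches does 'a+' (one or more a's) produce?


Pattern 'a+' matches one or more consecutive a's.
String: 'aaaaabbbbab'
Scanning for runs of a:
  Match 1: 'aaaaa' (length 5)
  Match 2: 'a' (length 1)
Total matches: 2

2


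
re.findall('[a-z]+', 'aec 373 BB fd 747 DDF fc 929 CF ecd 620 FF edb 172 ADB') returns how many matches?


Pattern '[a-z]+' finds one or more lowercase letters.
Text: 'aec 373 BB fd 747 DDF fc 929 CF ecd 620 FF edb 172 ADB'
Scanning for matches:
  Match 1: 'aec'
  Match 2: 'fd'
  Match 3: 'fc'
  Match 4: 'ecd'
  Match 5: 'edb'
Total matches: 5

5


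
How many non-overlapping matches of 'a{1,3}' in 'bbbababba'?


Pattern 'a{1,3}' matches between 1 and 3 consecutive a's (greedy).
String: 'bbbababba'
Finding runs of a's and applying greedy matching:
  Run at pos 3: 'a' (length 1)
  Run at pos 5: 'a' (length 1)
  Run at pos 8: 'a' (length 1)
Matches: ['a', 'a', 'a']
Count: 3

3


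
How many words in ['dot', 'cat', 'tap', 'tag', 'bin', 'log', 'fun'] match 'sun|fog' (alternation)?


Alternation 'sun|fog' matches either 'sun' or 'fog'.
Checking each word:
  'dot' -> no
  'cat' -> no
  'tap' -> no
  'tag' -> no
  'bin' -> no
  'log' -> no
  'fun' -> no
Matches: []
Count: 0

0


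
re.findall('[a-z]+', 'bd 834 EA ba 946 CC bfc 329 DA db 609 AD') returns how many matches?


Pattern '[a-z]+' finds one or more lowercase letters.
Text: 'bd 834 EA ba 946 CC bfc 329 DA db 609 AD'
Scanning for matches:
  Match 1: 'bd'
  Match 2: 'ba'
  Match 3: 'bfc'
  Match 4: 'db'
Total matches: 4

4


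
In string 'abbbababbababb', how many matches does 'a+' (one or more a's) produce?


Pattern 'a+' matches one or more consecutive a's.
String: 'abbbababbababb'
Scanning for runs of a:
  Match 1: 'a' (length 1)
  Match 2: 'a' (length 1)
  Match 3: 'a' (length 1)
  Match 4: 'a' (length 1)
  Match 5: 'a' (length 1)
Total matches: 5

5


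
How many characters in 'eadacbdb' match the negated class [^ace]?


Negated class [^ace] matches any char NOT in {a, c, e}
Scanning 'eadacbdb':
  pos 0: 'e' -> no (excluded)
  pos 1: 'a' -> no (excluded)
  pos 2: 'd' -> MATCH
  pos 3: 'a' -> no (excluded)
  pos 4: 'c' -> no (excluded)
  pos 5: 'b' -> MATCH
  pos 6: 'd' -> MATCH
  pos 7: 'b' -> MATCH
Total matches: 4

4


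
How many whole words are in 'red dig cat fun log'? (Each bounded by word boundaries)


Word boundaries (\b) mark the start/end of each word.
Text: 'red dig cat fun log'
Splitting by whitespace:
  Word 1: 'red'
  Word 2: 'dig'
  Word 3: 'cat'
  Word 4: 'fun'
  Word 5: 'log'
Total whole words: 5

5


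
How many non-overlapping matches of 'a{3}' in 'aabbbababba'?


Pattern 'a{3}' matches exactly 3 consecutive a's (greedy, non-overlapping).
String: 'aabbbababba'
Scanning for runs of a's:
  Run at pos 0: 'aa' (length 2) -> 0 match(es)
  Run at pos 5: 'a' (length 1) -> 0 match(es)
  Run at pos 7: 'a' (length 1) -> 0 match(es)
  Run at pos 10: 'a' (length 1) -> 0 match(es)
Matches found: []
Total: 0

0


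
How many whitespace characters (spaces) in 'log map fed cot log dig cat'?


\s matches whitespace characters (spaces, tabs, etc.).
Text: 'log map fed cot log dig cat'
This text has 7 words separated by spaces.
Number of spaces = number of words - 1 = 7 - 1 = 6

6


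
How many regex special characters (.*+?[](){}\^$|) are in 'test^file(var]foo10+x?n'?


Regex special characters are: . * + ? [ ] ( ) { } \ ^ $ |
Scanning 'test^file(var]foo10+x?n':
  pos 4: '^' -> SPECIAL
  pos 9: '(' -> SPECIAL
  pos 13: ']' -> SPECIAL
  pos 19: '+' -> SPECIAL
  pos 21: '?' -> SPECIAL
Special chars found: ['^', '(', ']', '+', '?']
Total: 5

5


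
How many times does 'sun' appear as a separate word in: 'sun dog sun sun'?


Scanning each word for exact match 'sun':
  Word 1: 'sun' -> MATCH
  Word 2: 'dog' -> no
  Word 3: 'sun' -> MATCH
  Word 4: 'sun' -> MATCH
Total matches: 3

3


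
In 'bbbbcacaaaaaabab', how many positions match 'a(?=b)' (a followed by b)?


Lookahead 'a(?=b)' matches 'a' only when followed by 'b'.
String: 'bbbbcacaaaaaabab'
Checking each position where char is 'a':
  pos 5: 'a' -> no (next='c')
  pos 7: 'a' -> no (next='a')
  pos 8: 'a' -> no (next='a')
  pos 9: 'a' -> no (next='a')
  pos 10: 'a' -> no (next='a')
  pos 11: 'a' -> no (next='a')
  pos 12: 'a' -> MATCH (next='b')
  pos 14: 'a' -> MATCH (next='b')
Matching positions: [12, 14]
Count: 2

2


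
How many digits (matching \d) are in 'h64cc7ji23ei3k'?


\d matches any digit 0-9.
Scanning 'h64cc7ji23ei3k':
  pos 1: '6' -> DIGIT
  pos 2: '4' -> DIGIT
  pos 5: '7' -> DIGIT
  pos 8: '2' -> DIGIT
  pos 9: '3' -> DIGIT
  pos 12: '3' -> DIGIT
Digits found: ['6', '4', '7', '2', '3', '3']
Total: 6

6


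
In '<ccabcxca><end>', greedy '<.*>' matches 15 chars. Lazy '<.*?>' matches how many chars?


Greedy '<.*>' tries to match as MUCH as possible.
Lazy '<.*?>' tries to match as LITTLE as possible.

String: '<ccabcxca><end>'
Greedy '<.*>' starts at first '<' and extends to the LAST '>': '<ccabcxca><end>' (15 chars)
Lazy '<.*?>' starts at first '<' and stops at the FIRST '>': '<ccabcxca>' (10 chars)

10


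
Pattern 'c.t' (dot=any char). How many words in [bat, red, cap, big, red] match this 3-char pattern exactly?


Pattern 'c.t' means: starts with 'c', any single char, ends with 't'.
Checking each word (must be exactly 3 chars):
  'bat' (len=3): no
  'red' (len=3): no
  'cap' (len=3): no
  'big' (len=3): no
  'red' (len=3): no
Matching words: []
Total: 0

0


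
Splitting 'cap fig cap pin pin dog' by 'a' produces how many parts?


Splitting by 'a' breaks the string at each occurrence of the separator.
Text: 'cap fig cap pin pin dog'
Parts after split:
  Part 1: 'c'
  Part 2: 'p fig c'
  Part 3: 'p pin pin dog'
Total parts: 3

3


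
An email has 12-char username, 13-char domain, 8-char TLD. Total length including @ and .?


An email address has format: username@domain.tld
Username length: 12
'@' character: 1
Domain length: 13
'.' character: 1
TLD length: 8
Total = 12 + 1 + 13 + 1 + 8 = 35

35


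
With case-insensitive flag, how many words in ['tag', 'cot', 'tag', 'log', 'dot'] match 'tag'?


Case-insensitive matching: compare each word's lowercase form to 'tag'.
  'tag' -> lower='tag' -> MATCH
  'cot' -> lower='cot' -> no
  'tag' -> lower='tag' -> MATCH
  'log' -> lower='log' -> no
  'dot' -> lower='dot' -> no
Matches: ['tag', 'tag']
Count: 2

2


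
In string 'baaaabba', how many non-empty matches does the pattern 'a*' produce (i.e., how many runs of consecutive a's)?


Pattern 'a*' matches zero or more a's. We want non-empty runs of consecutive a's.
String: 'baaaabba'
Walking through the string to find runs of a's:
  Run 1: positions 1-4 -> 'aaaa'
  Run 2: positions 7-7 -> 'a'
Non-empty runs found: ['aaaa', 'a']
Count: 2

2


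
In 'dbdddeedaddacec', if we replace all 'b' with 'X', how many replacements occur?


re.sub('b', 'X', text) replaces every occurrence of 'b' with 'X'.
Text: 'dbdddeedaddacec'
Scanning for 'b':
  pos 1: 'b' -> replacement #1
Total replacements: 1

1


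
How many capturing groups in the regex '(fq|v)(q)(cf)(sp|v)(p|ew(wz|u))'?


To count capturing groups, count each '(' that starts a group.
Pattern: '(fq|v)(q)(cf)(sp|v)(p|ew(wz|u))'
Walking through the pattern:
  Position 0: '(' -> group #1
  Position 6: '(' -> group #2
  Position 9: '(' -> group #3
  Position 13: '(' -> group #4
  Position 19: '(' -> group #5
  Position 24: '(' -> group #6
Total capturing groups: 6

6


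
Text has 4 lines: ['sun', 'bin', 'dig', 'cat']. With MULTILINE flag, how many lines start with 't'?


With MULTILINE flag, ^ matches the start of each line.
Lines: ['sun', 'bin', 'dig', 'cat']
Checking which lines start with 't':
  Line 1: 'sun' -> no
  Line 2: 'bin' -> no
  Line 3: 'dig' -> no
  Line 4: 'cat' -> no
Matching lines: []
Count: 0

0


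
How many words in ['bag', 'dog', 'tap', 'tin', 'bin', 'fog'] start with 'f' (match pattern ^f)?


Pattern ^f anchors to start of word. Check which words begin with 'f':
  'bag' -> no
  'dog' -> no
  'tap' -> no
  'tin' -> no
  'bin' -> no
  'fog' -> MATCH (starts with 'f')
Matching words: ['fog']
Count: 1

1


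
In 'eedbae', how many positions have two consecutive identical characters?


Looking for consecutive identical characters in 'eedbae':
  pos 0-1: 'e' vs 'e' -> MATCH ('ee')
  pos 1-2: 'e' vs 'd' -> different
  pos 2-3: 'd' vs 'b' -> different
  pos 3-4: 'b' vs 'a' -> different
  pos 4-5: 'a' vs 'e' -> different
Consecutive identical pairs: ['ee']
Count: 1

1


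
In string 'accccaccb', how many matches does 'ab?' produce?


Pattern 'ab?' matches 'a' optionally followed by 'b'.
String: 'accccaccb'
Scanning left to right for 'a' then checking next char:
  Match 1: 'a' (a not followed by b)
  Match 2: 'a' (a not followed by b)
Total matches: 2

2


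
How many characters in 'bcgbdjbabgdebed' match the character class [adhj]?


Character class [adhj] matches any of: {a, d, h, j}
Scanning string 'bcgbdjbabgdebed' character by character:
  pos 0: 'b' -> no
  pos 1: 'c' -> no
  pos 2: 'g' -> no
  pos 3: 'b' -> no
  pos 4: 'd' -> MATCH
  pos 5: 'j' -> MATCH
  pos 6: 'b' -> no
  pos 7: 'a' -> MATCH
  pos 8: 'b' -> no
  pos 9: 'g' -> no
  pos 10: 'd' -> MATCH
  pos 11: 'e' -> no
  pos 12: 'b' -> no
  pos 13: 'e' -> no
  pos 14: 'd' -> MATCH
Total matches: 5

5


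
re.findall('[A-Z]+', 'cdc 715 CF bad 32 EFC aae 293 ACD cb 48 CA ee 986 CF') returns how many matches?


Pattern '[A-Z]+' finds one or more uppercase letters.
Text: 'cdc 715 CF bad 32 EFC aae 293 ACD cb 48 CA ee 986 CF'
Scanning for matches:
  Match 1: 'CF'
  Match 2: 'EFC'
  Match 3: 'ACD'
  Match 4: 'CA'
  Match 5: 'CF'
Total matches: 5

5


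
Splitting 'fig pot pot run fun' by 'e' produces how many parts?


Splitting by 'e' breaks the string at each occurrence of the separator.
Text: 'fig pot pot run fun'
Parts after split:
  Part 1: 'fig pot pot run fun'
Total parts: 1

1


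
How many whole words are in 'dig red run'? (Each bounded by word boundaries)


Word boundaries (\b) mark the start/end of each word.
Text: 'dig red run'
Splitting by whitespace:
  Word 1: 'dig'
  Word 2: 'red'
  Word 3: 'run'
Total whole words: 3

3


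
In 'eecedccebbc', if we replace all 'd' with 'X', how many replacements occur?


re.sub('d', 'X', text) replaces every occurrence of 'd' with 'X'.
Text: 'eecedccebbc'
Scanning for 'd':
  pos 4: 'd' -> replacement #1
Total replacements: 1

1


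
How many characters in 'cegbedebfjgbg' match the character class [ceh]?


Character class [ceh] matches any of: {c, e, h}
Scanning string 'cegbedebfjgbg' character by character:
  pos 0: 'c' -> MATCH
  pos 1: 'e' -> MATCH
  pos 2: 'g' -> no
  pos 3: 'b' -> no
  pos 4: 'e' -> MATCH
  pos 5: 'd' -> no
  pos 6: 'e' -> MATCH
  pos 7: 'b' -> no
  pos 8: 'f' -> no
  pos 9: 'j' -> no
  pos 10: 'g' -> no
  pos 11: 'b' -> no
  pos 12: 'g' -> no
Total matches: 4

4


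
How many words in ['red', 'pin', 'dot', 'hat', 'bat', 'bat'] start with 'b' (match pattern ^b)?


Pattern ^b anchors to start of word. Check which words begin with 'b':
  'red' -> no
  'pin' -> no
  'dot' -> no
  'hat' -> no
  'bat' -> MATCH (starts with 'b')
  'bat' -> MATCH (starts with 'b')
Matching words: ['bat', 'bat']
Count: 2

2


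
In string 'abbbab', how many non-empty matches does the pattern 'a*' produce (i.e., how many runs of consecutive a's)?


Pattern 'a*' matches zero or more a's. We want non-empty runs of consecutive a's.
String: 'abbbab'
Walking through the string to find runs of a's:
  Run 1: positions 0-0 -> 'a'
  Run 2: positions 4-4 -> 'a'
Non-empty runs found: ['a', 'a']
Count: 2

2


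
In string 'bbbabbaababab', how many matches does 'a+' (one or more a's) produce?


Pattern 'a+' matches one or more consecutive a's.
String: 'bbbabbaababab'
Scanning for runs of a:
  Match 1: 'a' (length 1)
  Match 2: 'aa' (length 2)
  Match 3: 'a' (length 1)
  Match 4: 'a' (length 1)
Total matches: 4

4


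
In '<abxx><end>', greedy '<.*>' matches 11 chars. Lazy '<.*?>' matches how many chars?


Greedy '<.*>' tries to match as MUCH as possible.
Lazy '<.*?>' tries to match as LITTLE as possible.

String: '<abxx><end>'
Greedy '<.*>' starts at first '<' and extends to the LAST '>': '<abxx><end>' (11 chars)
Lazy '<.*?>' starts at first '<' and stops at the FIRST '>': '<abxx>' (6 chars)

6


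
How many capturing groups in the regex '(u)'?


To count capturing groups, count each '(' that starts a group.
Pattern: '(u)'
Walking through the pattern:
  Position 0: '(' -> group #1
Total capturing groups: 1

1


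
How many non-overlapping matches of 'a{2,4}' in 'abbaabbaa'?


Pattern 'a{2,4}' matches between 2 and 4 consecutive a's (greedy).
String: 'abbaabbaa'
Finding runs of a's and applying greedy matching:
  Run at pos 0: 'a' (length 1)
  Run at pos 3: 'aa' (length 2)
  Run at pos 7: 'aa' (length 2)
Matches: ['aa', 'aa']
Count: 2

2


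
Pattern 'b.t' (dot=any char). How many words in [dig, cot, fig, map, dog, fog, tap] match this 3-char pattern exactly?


Pattern 'b.t' means: starts with 'b', any single char, ends with 't'.
Checking each word (must be exactly 3 chars):
  'dig' (len=3): no
  'cot' (len=3): no
  'fig' (len=3): no
  'map' (len=3): no
  'dog' (len=3): no
  'fog' (len=3): no
  'tap' (len=3): no
Matching words: []
Total: 0

0


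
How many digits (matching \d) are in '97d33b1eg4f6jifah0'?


\d matches any digit 0-9.
Scanning '97d33b1eg4f6jifah0':
  pos 0: '9' -> DIGIT
  pos 1: '7' -> DIGIT
  pos 3: '3' -> DIGIT
  pos 4: '3' -> DIGIT
  pos 6: '1' -> DIGIT
  pos 9: '4' -> DIGIT
  pos 11: '6' -> DIGIT
  pos 17: '0' -> DIGIT
Digits found: ['9', '7', '3', '3', '1', '4', '6', '0']
Total: 8

8


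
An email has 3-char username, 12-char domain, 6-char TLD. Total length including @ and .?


An email address has format: username@domain.tld
Username length: 3
'@' character: 1
Domain length: 12
'.' character: 1
TLD length: 6
Total = 3 + 1 + 12 + 1 + 6 = 23

23


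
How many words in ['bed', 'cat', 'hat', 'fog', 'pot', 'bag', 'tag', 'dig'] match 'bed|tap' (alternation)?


Alternation 'bed|tap' matches either 'bed' or 'tap'.
Checking each word:
  'bed' -> MATCH
  'cat' -> no
  'hat' -> no
  'fog' -> no
  'pot' -> no
  'bag' -> no
  'tag' -> no
  'dig' -> no
Matches: ['bed']
Count: 1

1


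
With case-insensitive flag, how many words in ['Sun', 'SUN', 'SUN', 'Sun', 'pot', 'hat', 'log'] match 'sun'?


Case-insensitive matching: compare each word's lowercase form to 'sun'.
  'Sun' -> lower='sun' -> MATCH
  'SUN' -> lower='sun' -> MATCH
  'SUN' -> lower='sun' -> MATCH
  'Sun' -> lower='sun' -> MATCH
  'pot' -> lower='pot' -> no
  'hat' -> lower='hat' -> no
  'log' -> lower='log' -> no
Matches: ['Sun', 'SUN', 'SUN', 'Sun']
Count: 4

4


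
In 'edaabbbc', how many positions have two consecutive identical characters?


Looking for consecutive identical characters in 'edaabbbc':
  pos 0-1: 'e' vs 'd' -> different
  pos 1-2: 'd' vs 'a' -> different
  pos 2-3: 'a' vs 'a' -> MATCH ('aa')
  pos 3-4: 'a' vs 'b' -> different
  pos 4-5: 'b' vs 'b' -> MATCH ('bb')
  pos 5-6: 'b' vs 'b' -> MATCH ('bb')
  pos 6-7: 'b' vs 'c' -> different
Consecutive identical pairs: ['aa', 'bb', 'bb']
Count: 3

3


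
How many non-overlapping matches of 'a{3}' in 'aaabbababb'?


Pattern 'a{3}' matches exactly 3 consecutive a's (greedy, non-overlapping).
String: 'aaabbababb'
Scanning for runs of a's:
  Run at pos 0: 'aaa' (length 3) -> 1 match(es)
  Run at pos 5: 'a' (length 1) -> 0 match(es)
  Run at pos 7: 'a' (length 1) -> 0 match(es)
Matches found: ['aaa']
Total: 1

1


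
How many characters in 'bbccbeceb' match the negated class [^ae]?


Negated class [^ae] matches any char NOT in {a, e}
Scanning 'bbccbeceb':
  pos 0: 'b' -> MATCH
  pos 1: 'b' -> MATCH
  pos 2: 'c' -> MATCH
  pos 3: 'c' -> MATCH
  pos 4: 'b' -> MATCH
  pos 5: 'e' -> no (excluded)
  pos 6: 'c' -> MATCH
  pos 7: 'e' -> no (excluded)
  pos 8: 'b' -> MATCH
Total matches: 7

7


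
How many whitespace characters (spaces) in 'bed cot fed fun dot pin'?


\s matches whitespace characters (spaces, tabs, etc.).
Text: 'bed cot fed fun dot pin'
This text has 6 words separated by spaces.
Number of spaces = number of words - 1 = 6 - 1 = 5

5


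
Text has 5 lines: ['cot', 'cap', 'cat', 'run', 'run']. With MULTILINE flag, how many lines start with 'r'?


With MULTILINE flag, ^ matches the start of each line.
Lines: ['cot', 'cap', 'cat', 'run', 'run']
Checking which lines start with 'r':
  Line 1: 'cot' -> no
  Line 2: 'cap' -> no
  Line 3: 'cat' -> no
  Line 4: 'run' -> MATCH
  Line 5: 'run' -> MATCH
Matching lines: ['run', 'run']
Count: 2

2


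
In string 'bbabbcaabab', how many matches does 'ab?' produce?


Pattern 'ab?' matches 'a' optionally followed by 'b'.
String: 'bbabbcaabab'
Scanning left to right for 'a' then checking next char:
  Match 1: 'ab' (a followed by b)
  Match 2: 'a' (a not followed by b)
  Match 3: 'ab' (a followed by b)
  Match 4: 'ab' (a followed by b)
Total matches: 4

4


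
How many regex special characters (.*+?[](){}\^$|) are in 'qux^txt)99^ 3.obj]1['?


Regex special characters are: . * + ? [ ] ( ) { } \ ^ $ |
Scanning 'qux^txt)99^ 3.obj]1[':
  pos 3: '^' -> SPECIAL
  pos 7: ')' -> SPECIAL
  pos 10: '^' -> SPECIAL
  pos 13: '.' -> SPECIAL
  pos 17: ']' -> SPECIAL
  pos 19: '[' -> SPECIAL
Special chars found: ['^', ')', '^', '.', ']', '[']
Total: 6

6


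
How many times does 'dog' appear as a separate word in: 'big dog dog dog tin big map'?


Scanning each word for exact match 'dog':
  Word 1: 'big' -> no
  Word 2: 'dog' -> MATCH
  Word 3: 'dog' -> MATCH
  Word 4: 'dog' -> MATCH
  Word 5: 'tin' -> no
  Word 6: 'big' -> no
  Word 7: 'map' -> no
Total matches: 3

3


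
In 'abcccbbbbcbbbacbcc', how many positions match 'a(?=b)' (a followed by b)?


Lookahead 'a(?=b)' matches 'a' only when followed by 'b'.
String: 'abcccbbbbcbbbacbcc'
Checking each position where char is 'a':
  pos 0: 'a' -> MATCH (next='b')
  pos 13: 'a' -> no (next='c')
Matching positions: [0]
Count: 1

1


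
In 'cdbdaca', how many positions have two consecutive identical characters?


Looking for consecutive identical characters in 'cdbdaca':
  pos 0-1: 'c' vs 'd' -> different
  pos 1-2: 'd' vs 'b' -> different
  pos 2-3: 'b' vs 'd' -> different
  pos 3-4: 'd' vs 'a' -> different
  pos 4-5: 'a' vs 'c' -> different
  pos 5-6: 'c' vs 'a' -> different
Consecutive identical pairs: []
Count: 0

0


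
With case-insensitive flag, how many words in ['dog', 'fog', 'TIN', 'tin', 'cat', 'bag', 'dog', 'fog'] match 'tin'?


Case-insensitive matching: compare each word's lowercase form to 'tin'.
  'dog' -> lower='dog' -> no
  'fog' -> lower='fog' -> no
  'TIN' -> lower='tin' -> MATCH
  'tin' -> lower='tin' -> MATCH
  'cat' -> lower='cat' -> no
  'bag' -> lower='bag' -> no
  'dog' -> lower='dog' -> no
  'fog' -> lower='fog' -> no
Matches: ['TIN', 'tin']
Count: 2

2


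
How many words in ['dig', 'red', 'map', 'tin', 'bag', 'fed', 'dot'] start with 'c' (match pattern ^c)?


Pattern ^c anchors to start of word. Check which words begin with 'c':
  'dig' -> no
  'red' -> no
  'map' -> no
  'tin' -> no
  'bag' -> no
  'fed' -> no
  'dot' -> no
Matching words: []
Count: 0

0


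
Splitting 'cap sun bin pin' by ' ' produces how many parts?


Splitting by ' ' breaks the string at each occurrence of the separator.
Text: 'cap sun bin pin'
Parts after split:
  Part 1: 'cap'
  Part 2: 'sun'
  Part 3: 'bin'
  Part 4: 'pin'
Total parts: 4

4
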